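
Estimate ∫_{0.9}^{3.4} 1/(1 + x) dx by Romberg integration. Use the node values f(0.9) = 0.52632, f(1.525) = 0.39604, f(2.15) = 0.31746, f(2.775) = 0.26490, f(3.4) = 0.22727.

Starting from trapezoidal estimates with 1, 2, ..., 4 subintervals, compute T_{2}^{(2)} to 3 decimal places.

0.840

T_{0}^{(0)} (trapezoid, 1 panel, h=2.5000): 0.94199
T_{1}^{(0)} (trapezoid, 2 panels, h=1.2500): 0.86782
T_{2}^{(0)} (trapezoid, 4 panels, h=0.6250): 0.84700
T_{1}^{(1)} = 0.86782 + (0.86782 − 0.94199)/3 = 0.84310
T_{2}^{(1)} = 0.84700 + (0.84700 − 0.86782)/3 = 0.84006
T_{2}^{(2)} = 0.84006 + (0.84006 − 0.84310)/15 = 0.83986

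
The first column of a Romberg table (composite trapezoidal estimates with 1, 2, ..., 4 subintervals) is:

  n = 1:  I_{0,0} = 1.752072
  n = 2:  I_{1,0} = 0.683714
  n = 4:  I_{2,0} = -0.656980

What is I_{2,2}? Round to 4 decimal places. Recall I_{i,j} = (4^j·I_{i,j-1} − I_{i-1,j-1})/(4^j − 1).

-1.1993

Richardson extrapolation on the trapezoidal column (denominator 4−1=3):
I_{1,1} = (4·0.683714 − 1.752072) / 3 = 0.327595
I_{2,1} = (4·(-0.656980) − 0.683714) / 3 = -1.103878
I_{2,2} = -1.103878 + (-1.103878 − 0.327595)/15 = -1.199310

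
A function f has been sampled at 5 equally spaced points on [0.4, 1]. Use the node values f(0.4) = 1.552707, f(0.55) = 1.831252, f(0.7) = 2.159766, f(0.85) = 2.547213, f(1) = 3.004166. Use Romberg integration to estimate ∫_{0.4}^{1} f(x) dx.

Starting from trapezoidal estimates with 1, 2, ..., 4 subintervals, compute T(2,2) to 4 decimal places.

T(0,0) (trapezoid, 1 panel, h=0.6000): 1.367062
T(1,0) (trapezoid, 2 panels, h=0.3000): 1.331461
T(2,0) (trapezoid, 4 panels, h=0.1500): 1.322500
T(1,1) = 1.331461 + (1.331461 − 1.367062)/3 = 1.319594
T(2,1) = 1.322500 + (1.322500 − 1.331461)/3 = 1.319513
T(2,2) = 1.319513 + (1.319513 − 1.319594)/15 = 1.319508

1.3195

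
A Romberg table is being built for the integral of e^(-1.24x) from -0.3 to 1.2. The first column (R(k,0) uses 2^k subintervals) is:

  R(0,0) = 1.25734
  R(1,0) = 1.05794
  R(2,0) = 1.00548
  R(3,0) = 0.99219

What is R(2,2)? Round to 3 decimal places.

R(1,1) = (4·1.05794 − 1.25734) / 3 = 0.99147
R(2,1) = 1.00548 + (1.00548 − 1.05794)/3 = 0.98799
R(2,2) = 0.98799 + (0.98799 − 0.99147)/15 = 0.98776

0.988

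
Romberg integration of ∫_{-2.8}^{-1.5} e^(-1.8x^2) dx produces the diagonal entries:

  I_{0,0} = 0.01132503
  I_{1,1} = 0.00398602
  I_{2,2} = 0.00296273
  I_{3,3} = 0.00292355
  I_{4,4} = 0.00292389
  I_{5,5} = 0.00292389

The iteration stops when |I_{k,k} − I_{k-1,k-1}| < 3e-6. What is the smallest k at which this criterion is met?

|I_{1,1} − I_{0,0}| = 0.00733901 ≥ 3e-6
|I_{2,2} − I_{1,1}| = 0.00102329 ≥ 3e-6
|I_{3,3} − I_{2,2}| = 0.00003918 ≥ 3e-6
|I_{4,4} − I_{3,3}| = 0.00000034 < 3e-6

k = 4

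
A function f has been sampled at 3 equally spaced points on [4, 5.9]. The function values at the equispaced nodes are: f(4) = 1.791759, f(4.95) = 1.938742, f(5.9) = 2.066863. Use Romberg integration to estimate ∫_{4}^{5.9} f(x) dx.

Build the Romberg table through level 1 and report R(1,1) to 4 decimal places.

R(0,0) (trapezoid, 1 panel, h=1.9000): 3.665691
R(1,0) (trapezoid, 2 panels, h=0.9500): 3.674650
R(1,1) = 3.674650 + (3.674650 − 3.665691)/3 = 3.677636

3.6776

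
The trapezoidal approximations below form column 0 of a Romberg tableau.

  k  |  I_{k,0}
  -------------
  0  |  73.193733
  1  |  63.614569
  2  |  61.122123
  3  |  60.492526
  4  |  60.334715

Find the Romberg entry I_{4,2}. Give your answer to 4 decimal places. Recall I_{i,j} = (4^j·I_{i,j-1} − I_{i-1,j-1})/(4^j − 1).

Richardson extrapolation on the trapezoidal column (denominator 4−1=3):
I_{3,1} = 60.492526 + (60.492526 − 61.122123)/3 = 60.282660
I_{4,1} = (4·60.334715 − 60.492526) / 3 = 60.282111
I_{4,2} = 60.282111 + (60.282111 − 60.282660)/15 = 60.282074

60.2821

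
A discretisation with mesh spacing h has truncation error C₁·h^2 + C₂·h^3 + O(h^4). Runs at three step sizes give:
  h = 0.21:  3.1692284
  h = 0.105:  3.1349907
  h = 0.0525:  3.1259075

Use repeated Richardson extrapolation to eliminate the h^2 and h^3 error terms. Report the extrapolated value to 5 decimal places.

First eliminate the h^2 term (factor 2^2 = 4):
  B₁ = (4·3.1349907 − 3.1692284)/3 = 3.1235781
  B₂ = (4·3.1259075 − 3.1349907)/3 = 3.1228798
Then eliminate the h^3 term (factor 2^3 = 8):
  (8·3.1228798 − 3.1235781)/7 = 3.1227800

3.12278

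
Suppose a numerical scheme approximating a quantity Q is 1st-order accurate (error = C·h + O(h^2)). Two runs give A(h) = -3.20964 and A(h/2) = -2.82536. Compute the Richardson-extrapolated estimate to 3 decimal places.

Extrapolated value = (2·A(h/2) − A(h)) / (2 − 1)
= (2·(-2.82536) − (-3.20964)) / 1
= -2.44108 / 1 = -2.44108

-2.441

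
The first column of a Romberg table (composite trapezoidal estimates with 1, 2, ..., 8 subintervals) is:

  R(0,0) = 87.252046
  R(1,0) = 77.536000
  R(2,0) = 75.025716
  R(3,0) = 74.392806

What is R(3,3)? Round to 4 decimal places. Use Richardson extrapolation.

74.1814

Richardson extrapolation on the trapezoidal column (denominator 4−1=3):
R(1,1) = 77.536000 + (77.536000 − 87.252046)/3 = 74.297318
R(2,1) = (4·75.025716 − 77.536000) / 3 = 74.188955
R(3,1) = (4·74.392806 − 75.025716) / 3 = 74.181836
R(2,2) = 74.188955 + (74.188955 − 74.297318)/15 = 74.181731
R(3,2) = (16·74.181836 − 74.188955) / 15 = 74.181361
R(3,3) = (64·74.181361 − 74.181731) / 63 = 74.181355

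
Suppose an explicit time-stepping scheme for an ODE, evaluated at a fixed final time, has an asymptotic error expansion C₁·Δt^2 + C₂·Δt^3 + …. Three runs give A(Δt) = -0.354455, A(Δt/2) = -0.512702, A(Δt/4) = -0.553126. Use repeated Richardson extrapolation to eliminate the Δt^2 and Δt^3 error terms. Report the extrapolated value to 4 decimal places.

-0.5668

First eliminate the Δt^2 term (factor 2^2 = 4):
  B₁ = (4·(-0.512702) − (-0.354455))/3 = -0.565451
  B₂ = (4·(-0.553126) − (-0.512702))/3 = -0.566601
Then eliminate the Δt^3 term (factor 2^3 = 8):
  (8·(-0.566601) − (-0.565451))/7 = -0.566765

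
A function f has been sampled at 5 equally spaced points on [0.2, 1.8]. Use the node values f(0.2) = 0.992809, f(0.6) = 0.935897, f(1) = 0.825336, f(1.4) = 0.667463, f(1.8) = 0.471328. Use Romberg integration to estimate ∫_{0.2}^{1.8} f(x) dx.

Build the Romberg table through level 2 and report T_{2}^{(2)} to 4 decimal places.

1.2704

T_{0}^{(0)} (trapezoid, 1 panel, h=1.6000): 1.171310
T_{1}^{(0)} (trapezoid, 2 panels, h=0.8000): 1.245924
T_{2}^{(0)} (trapezoid, 4 panels, h=0.4000): 1.264306
T_{1}^{(1)} = 1.245924 + (1.245924 − 1.171310)/3 = 1.270795
T_{2}^{(1)} = 1.264306 + (1.264306 − 1.245924)/3 = 1.270433
T_{2}^{(2)} = 1.270433 + (1.270433 − 1.270795)/15 = 1.270409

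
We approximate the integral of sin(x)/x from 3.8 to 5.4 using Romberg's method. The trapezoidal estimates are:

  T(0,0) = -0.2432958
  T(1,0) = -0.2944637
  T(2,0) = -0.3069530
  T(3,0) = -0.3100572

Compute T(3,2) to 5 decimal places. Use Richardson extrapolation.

T(2,1) = -0.3069530 + (-0.3069530 − (-0.2944637))/3 = -0.3111161
T(3,1) = (4·(-0.3100572) − (-0.3069530)) / 3 = -0.3110919
T(3,2) = (16·(-0.3110919) − (-0.3111161)) / 15 = -0.3110903

-0.31109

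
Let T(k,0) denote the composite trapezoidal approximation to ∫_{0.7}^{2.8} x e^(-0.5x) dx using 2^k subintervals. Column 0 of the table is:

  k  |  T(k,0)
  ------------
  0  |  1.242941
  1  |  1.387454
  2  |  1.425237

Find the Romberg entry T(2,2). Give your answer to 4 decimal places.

1.4380

T(1,1) = (4·1.387454 − 1.242941) / 3 = 1.435625
T(2,1) = (4·1.425237 − 1.387454) / 3 = 1.437831
T(2,2) = 1.437831 + (1.437831 − 1.435625)/15 = 1.437978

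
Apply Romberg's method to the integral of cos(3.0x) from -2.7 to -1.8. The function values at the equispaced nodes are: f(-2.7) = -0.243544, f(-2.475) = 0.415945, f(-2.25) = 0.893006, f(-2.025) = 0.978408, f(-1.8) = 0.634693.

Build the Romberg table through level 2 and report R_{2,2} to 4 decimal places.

R_{0,0} (trapezoid, 1 panel, h=0.9000): 0.176017
R_{1,0} (trapezoid, 2 panels, h=0.4500): 0.489861
R_{2,0} (trapezoid, 4 panels, h=0.2250): 0.558660
R_{1,1} = 0.489861 + (0.489861 − 0.176017)/3 = 0.594476
R_{2,1} = 0.558660 + (0.558660 − 0.489861)/3 = 0.581593
R_{2,2} = 0.581593 + (0.581593 − 0.594476)/15 = 0.580734

0.5807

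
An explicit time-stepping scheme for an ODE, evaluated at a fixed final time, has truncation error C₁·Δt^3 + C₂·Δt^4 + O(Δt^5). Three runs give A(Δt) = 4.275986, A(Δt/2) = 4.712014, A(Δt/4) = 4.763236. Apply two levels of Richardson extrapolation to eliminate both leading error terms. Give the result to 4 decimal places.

4.7703

First eliminate the Δt^3 term (factor 2^3 = 8):
  B₁ = (8·4.712014 − 4.275986)/7 = 4.774304
  B₂ = (8·4.763236 − 4.712014)/7 = 4.770553
Then eliminate the Δt^4 term (factor 2^4 = 16):
  (16·4.770553 − 4.774304)/15 = 4.770303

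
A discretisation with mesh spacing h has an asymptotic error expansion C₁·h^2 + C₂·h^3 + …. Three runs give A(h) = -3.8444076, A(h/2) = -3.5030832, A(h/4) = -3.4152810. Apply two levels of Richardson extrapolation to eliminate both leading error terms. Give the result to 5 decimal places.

First eliminate the h^2 term (factor 2^2 = 4):
  B₁ = (4·(-3.5030832) − (-3.8444076))/3 = -3.3893084
  B₂ = (4·(-3.4152810) − (-3.5030832))/3 = -3.3860136
Then eliminate the h^3 term (factor 2^3 = 8):
  (8·(-3.3860136) − (-3.3893084))/7 = -3.3855429

-3.38554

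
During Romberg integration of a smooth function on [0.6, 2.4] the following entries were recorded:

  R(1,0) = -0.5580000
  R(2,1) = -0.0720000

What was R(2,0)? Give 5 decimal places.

-0.19350

From R(2,1) = (4·R(2,0) − R(1,0))/3, solve for R(2,0):
4·R(2,0) = 3·(-0.0720000) + (-0.5580000) = -0.7740000
R(2,0) = -0.1935000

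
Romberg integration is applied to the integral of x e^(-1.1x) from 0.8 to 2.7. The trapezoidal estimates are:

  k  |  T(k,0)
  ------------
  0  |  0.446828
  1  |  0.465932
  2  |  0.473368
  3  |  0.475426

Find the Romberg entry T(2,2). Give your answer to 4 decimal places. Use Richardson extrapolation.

0.4761

T(1,1) = (4·0.465932 − 0.446828) / 3 = 0.472300
T(2,1) = 0.473368 + (0.473368 − 0.465932)/3 = 0.475847
T(2,2) = (16·0.475847 − 0.472300) / 15 = 0.476083
(Column j=1 coincides with Simpson's rule on the same nodes.)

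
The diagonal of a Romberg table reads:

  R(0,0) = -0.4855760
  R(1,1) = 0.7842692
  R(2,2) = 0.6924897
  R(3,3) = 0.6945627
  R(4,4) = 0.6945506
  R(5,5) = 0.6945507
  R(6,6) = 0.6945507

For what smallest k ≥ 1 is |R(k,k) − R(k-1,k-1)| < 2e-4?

|R(1,1) − R(0,0)| = 1.2698452 ≥ 2e-4
|R(2,2) − R(1,1)| = 0.0917795 ≥ 2e-4
|R(3,3) − R(2,2)| = 0.0020730 ≥ 2e-4
|R(4,4) − R(3,3)| = 0.0000121 < 2e-4

k = 4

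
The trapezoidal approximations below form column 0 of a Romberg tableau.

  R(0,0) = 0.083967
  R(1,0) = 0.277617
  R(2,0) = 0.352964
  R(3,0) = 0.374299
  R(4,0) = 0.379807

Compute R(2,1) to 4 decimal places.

0.3781

R(2,1) = (4·0.352964 − 0.277617) / 3 = 0.378080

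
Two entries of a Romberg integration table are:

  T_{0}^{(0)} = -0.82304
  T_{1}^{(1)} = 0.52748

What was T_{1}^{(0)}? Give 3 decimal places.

From T_{1}^{(1)} = (4·T_{1}^{(0)} − T_{0}^{(0)})/3, solve for T_{1}^{(0)}:
4·T_{1}^{(0)} = 3·0.52748 + (-0.82304) = 0.75940
T_{1}^{(0)} = 0.18985

0.190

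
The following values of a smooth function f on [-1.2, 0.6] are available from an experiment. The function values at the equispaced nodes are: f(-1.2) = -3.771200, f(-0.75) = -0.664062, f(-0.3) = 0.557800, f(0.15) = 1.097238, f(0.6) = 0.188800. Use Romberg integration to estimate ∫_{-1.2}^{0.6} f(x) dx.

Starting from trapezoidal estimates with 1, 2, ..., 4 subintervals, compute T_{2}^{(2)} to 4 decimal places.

-0.0904

T_{0}^{(0)} (trapezoid, 1 panel, h=1.8000): -3.224160
T_{1}^{(0)} (trapezoid, 2 panels, h=0.9000): -1.110060
T_{2}^{(0)} (trapezoid, 4 panels, h=0.4500): -0.360101
T_{1}^{(1)} = -1.110060 + (-1.110060 − (-3.224160))/3 = -0.405360
T_{2}^{(1)} = -0.360101 + (-0.360101 − (-1.110060))/3 = -0.110115
T_{2}^{(2)} = -0.110115 + (-0.110115 − (-0.405360))/15 = -0.090432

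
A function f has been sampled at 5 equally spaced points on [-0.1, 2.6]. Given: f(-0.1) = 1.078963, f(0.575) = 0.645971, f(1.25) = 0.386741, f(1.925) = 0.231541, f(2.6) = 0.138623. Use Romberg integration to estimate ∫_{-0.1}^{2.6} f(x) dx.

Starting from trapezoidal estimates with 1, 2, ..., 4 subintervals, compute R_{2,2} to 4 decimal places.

1.2373

R_{0,0} (trapezoid, 1 panel, h=2.7000): 1.643741
R_{1,0} (trapezoid, 2 panels, h=1.3500): 1.343971
R_{2,0} (trapezoid, 4 panels, h=0.6750): 1.264306
R_{1,1} = 1.343971 + (1.343971 − 1.643741)/3 = 1.244048
R_{2,1} = 1.264306 + (1.264306 − 1.343971)/3 = 1.237751
R_{2,2} = 1.237751 + (1.237751 − 1.244048)/15 = 1.237331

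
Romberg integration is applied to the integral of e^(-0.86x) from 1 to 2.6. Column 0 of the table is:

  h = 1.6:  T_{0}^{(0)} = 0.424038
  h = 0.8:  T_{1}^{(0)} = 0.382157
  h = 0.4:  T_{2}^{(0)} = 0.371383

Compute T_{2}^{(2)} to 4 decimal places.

0.3678

Richardson extrapolation on the trapezoidal column (denominator 4−1=3):
T_{1}^{(1)} = 0.382157 + (0.382157 − 0.424038)/3 = 0.368197
T_{2}^{(1)} = 0.371383 + (0.371383 − 0.382157)/3 = 0.367792
T_{2}^{(2)} = (16·0.367792 − 0.368197) / 15 = 0.367765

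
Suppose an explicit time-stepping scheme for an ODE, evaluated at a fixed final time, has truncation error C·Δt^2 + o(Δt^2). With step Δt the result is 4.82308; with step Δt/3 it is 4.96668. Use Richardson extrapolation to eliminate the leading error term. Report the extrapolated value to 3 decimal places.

Extrapolated value = (9·A(Δt/3) − A(Δt)) / (9 − 1)
= (9·4.96668 − 4.82308) / 8
= 39.87704 / 8 = 4.98463

4.985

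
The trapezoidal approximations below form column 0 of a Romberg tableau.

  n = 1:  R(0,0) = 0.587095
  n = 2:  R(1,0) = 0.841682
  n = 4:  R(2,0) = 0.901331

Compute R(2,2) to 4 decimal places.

R(1,1) = 0.841682 + (0.841682 − 0.587095)/3 = 0.926544
R(2,1) = 0.901331 + (0.901331 − 0.841682)/3 = 0.921214
R(2,2) = (16·0.921214 − 0.926544) / 15 = 0.920859

0.9209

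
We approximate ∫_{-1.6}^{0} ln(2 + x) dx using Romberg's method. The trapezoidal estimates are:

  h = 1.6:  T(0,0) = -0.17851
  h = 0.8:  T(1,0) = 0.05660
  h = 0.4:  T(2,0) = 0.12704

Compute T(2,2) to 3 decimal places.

Richardson extrapolation on the trapezoidal column (denominator 4−1=3):
T(1,1) = 0.05660 + (0.05660 − (-0.17851))/3 = 0.13497
T(2,1) = 0.12704 + (0.12704 − 0.05660)/3 = 0.15052
T(2,2) = (16·0.15052 − 0.13497) / 15 = 0.15156

0.152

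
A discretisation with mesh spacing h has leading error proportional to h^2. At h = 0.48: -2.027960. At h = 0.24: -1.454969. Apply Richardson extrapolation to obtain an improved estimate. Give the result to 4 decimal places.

-1.2640

Extrapolated value = (4·A(h/2) − A(h)) / (4 − 1)
= (4·(-1.454969) − (-2.027960)) / 3
= -3.791916 / 3 = -1.263972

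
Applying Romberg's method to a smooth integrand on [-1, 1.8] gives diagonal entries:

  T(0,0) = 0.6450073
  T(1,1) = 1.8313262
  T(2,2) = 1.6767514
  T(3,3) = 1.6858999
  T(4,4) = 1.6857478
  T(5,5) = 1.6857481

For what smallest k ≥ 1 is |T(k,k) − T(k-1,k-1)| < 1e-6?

k = 5

|T(1,1) − T(0,0)| = 1.1863189 ≥ 1e-6
|T(2,2) − T(1,1)| = 0.1545748 ≥ 1e-6
|T(3,3) − T(2,2)| = 0.0091485 ≥ 1e-6
|T(4,4) − T(3,3)| = 0.0001521 ≥ 1e-6
|T(5,5) − T(4,4)| = 0.0000003 < 1e-6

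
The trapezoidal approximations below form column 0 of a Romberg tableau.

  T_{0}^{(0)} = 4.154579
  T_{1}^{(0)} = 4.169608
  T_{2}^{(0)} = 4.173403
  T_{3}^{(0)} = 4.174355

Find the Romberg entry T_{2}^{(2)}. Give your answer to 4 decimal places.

4.1747

T_{1}^{(1)} = (4·4.169608 − 4.154579) / 3 = 4.174618
T_{2}^{(1)} = (4·4.173403 − 4.169608) / 3 = 4.174668
T_{2}^{(2)} = 4.174668 + (4.174668 − 4.174618)/15 = 4.174671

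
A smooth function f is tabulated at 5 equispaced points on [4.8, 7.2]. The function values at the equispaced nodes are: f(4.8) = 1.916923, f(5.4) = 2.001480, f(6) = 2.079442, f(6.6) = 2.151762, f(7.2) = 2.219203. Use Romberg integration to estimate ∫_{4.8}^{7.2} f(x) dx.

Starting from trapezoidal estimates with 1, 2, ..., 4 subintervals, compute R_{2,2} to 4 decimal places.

R_{0,0} (trapezoid, 1 panel, h=2.4000): 4.963351
R_{1,0} (trapezoid, 2 panels, h=1.2000): 4.977006
R_{2,0} (trapezoid, 4 panels, h=0.6000): 4.980448
R_{1,1} = 4.977006 + (4.977006 − 4.963351)/3 = 4.981558
R_{2,1} = 4.980448 + (4.980448 − 4.977006)/3 = 4.981595
R_{2,2} = 4.981595 + (4.981595 − 4.981558)/15 = 4.981597

4.9816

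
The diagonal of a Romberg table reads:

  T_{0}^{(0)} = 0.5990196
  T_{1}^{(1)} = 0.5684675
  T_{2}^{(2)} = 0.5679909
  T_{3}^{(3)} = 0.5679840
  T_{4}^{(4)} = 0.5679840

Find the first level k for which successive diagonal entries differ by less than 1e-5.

|T_{1}^{(1)} − T_{0}^{(0)}| = 0.0305521 ≥ 1e-5
|T_{2}^{(2)} − T_{1}^{(1)}| = 0.0004766 ≥ 1e-5
|T_{3}^{(3)} − T_{2}^{(2)}| = 0.0000069 < 1e-5

k = 3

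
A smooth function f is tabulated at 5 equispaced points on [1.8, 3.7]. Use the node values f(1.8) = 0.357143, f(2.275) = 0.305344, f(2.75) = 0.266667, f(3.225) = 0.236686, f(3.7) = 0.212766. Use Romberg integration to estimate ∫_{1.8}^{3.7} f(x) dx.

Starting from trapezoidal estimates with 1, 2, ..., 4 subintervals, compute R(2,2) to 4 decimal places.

R(0,0) (trapezoid, 1 panel, h=1.9000): 0.541414
R(1,0) (trapezoid, 2 panels, h=0.9500): 0.524040
R(2,0) (trapezoid, 4 panels, h=0.4750): 0.519484
R(1,1) = 0.524040 + (0.524040 − 0.541414)/3 = 0.518249
R(2,1) = 0.519484 + (0.519484 − 0.524040)/3 = 0.517965
R(2,2) = 0.517965 + (0.517965 − 0.518249)/15 = 0.517946

0.5179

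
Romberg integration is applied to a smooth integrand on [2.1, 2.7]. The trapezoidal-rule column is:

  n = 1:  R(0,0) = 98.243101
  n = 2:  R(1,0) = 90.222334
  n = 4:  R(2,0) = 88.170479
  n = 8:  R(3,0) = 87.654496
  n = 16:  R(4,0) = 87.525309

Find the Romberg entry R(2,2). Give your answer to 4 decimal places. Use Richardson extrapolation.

Richardson extrapolation on the trapezoidal column (denominator 4−1=3):
R(1,1) = 90.222334 + (90.222334 − 98.243101)/3 = 87.548745
R(2,1) = (4·88.170479 − 90.222334) / 3 = 87.486527
R(2,2) = 87.486527 + (87.486527 − 87.548745)/15 = 87.482379

87.4824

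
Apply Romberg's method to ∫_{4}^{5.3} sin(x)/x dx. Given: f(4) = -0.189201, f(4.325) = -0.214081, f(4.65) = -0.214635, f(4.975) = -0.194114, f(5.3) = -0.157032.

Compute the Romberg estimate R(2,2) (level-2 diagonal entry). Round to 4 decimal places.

-0.2609

R(0,0) (trapezoid, 1 panel, h=1.3000): -0.225051
R(1,0) (trapezoid, 2 panels, h=0.6500): -0.252038
R(2,0) (trapezoid, 4 panels, h=0.3250): -0.258683
R(1,1) = -0.252038 + (-0.252038 − (-0.225051))/3 = -0.261034
R(2,1) = -0.258683 + (-0.258683 − (-0.252038))/3 = -0.260898
R(2,2) = -0.260898 + (-0.260898 − (-0.261034))/15 = -0.260889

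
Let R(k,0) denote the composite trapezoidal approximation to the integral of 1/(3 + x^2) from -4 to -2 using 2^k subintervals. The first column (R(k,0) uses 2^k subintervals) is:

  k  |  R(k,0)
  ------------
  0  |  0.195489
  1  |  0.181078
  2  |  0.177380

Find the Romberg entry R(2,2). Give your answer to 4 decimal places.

Richardson extrapolation on the trapezoidal column (denominator 4−1=3):
R(1,1) = (4·0.181078 − 0.195489) / 3 = 0.176274
R(2,1) = (4·0.177380 − 0.181078) / 3 = 0.176147
R(2,2) = (16·0.176147 − 0.176274) / 15 = 0.176139

0.1761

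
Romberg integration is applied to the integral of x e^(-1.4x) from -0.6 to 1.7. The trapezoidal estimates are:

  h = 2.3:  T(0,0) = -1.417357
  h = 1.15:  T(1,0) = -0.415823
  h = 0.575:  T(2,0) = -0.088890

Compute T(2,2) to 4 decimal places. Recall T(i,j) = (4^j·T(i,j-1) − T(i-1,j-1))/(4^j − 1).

T(1,1) = (4·(-0.415823) − (-1.417357)) / 3 = -0.081978
T(2,1) = -0.088890 + (-0.088890 − (-0.415823))/3 = 0.020088
T(2,2) = 0.020088 + (0.020088 − (-0.081978))/15 = 0.026892
(Column j=1 coincides with Simpson's rule on the same nodes.)

0.0269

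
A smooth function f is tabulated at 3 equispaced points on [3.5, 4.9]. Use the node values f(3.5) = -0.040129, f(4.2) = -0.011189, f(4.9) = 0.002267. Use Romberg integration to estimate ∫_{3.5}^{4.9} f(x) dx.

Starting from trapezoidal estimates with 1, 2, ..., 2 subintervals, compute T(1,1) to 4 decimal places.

-0.0193

T(0,0) (trapezoid, 1 panel, h=1.4000): -0.026503
T(1,0) (trapezoid, 2 panels, h=0.7000): -0.021084
T(1,1) = -0.021084 + (-0.021084 − (-0.026503))/3 = -0.019278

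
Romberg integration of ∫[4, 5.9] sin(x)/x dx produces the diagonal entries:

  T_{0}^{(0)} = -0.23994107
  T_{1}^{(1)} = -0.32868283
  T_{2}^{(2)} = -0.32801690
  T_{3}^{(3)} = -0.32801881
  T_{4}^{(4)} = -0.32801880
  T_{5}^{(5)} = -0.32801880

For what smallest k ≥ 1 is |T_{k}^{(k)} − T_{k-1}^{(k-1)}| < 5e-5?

|T_{1}^{(1)} − T_{0}^{(0)}| = 0.08874176 ≥ 5e-5
|T_{2}^{(2)} − T_{1}^{(1)}| = 0.00066593 ≥ 5e-5
|T_{3}^{(3)} − T_{2}^{(2)}| = 0.00000191 < 5e-5

k = 3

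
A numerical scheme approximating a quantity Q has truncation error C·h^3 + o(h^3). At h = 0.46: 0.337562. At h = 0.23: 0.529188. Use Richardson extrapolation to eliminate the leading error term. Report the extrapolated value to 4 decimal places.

Extrapolated value = (8·A(h/2) − A(h)) / (8 − 1)
= (8·0.529188 − 0.337562) / 7
= 3.895942 / 7 = 0.556563

0.5566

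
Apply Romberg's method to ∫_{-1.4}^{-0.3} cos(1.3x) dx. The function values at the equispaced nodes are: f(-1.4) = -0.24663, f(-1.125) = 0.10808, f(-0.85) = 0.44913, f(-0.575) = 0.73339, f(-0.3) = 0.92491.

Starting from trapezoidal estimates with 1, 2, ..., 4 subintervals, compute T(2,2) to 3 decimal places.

0.453

T(0,0) (trapezoid, 1 panel, h=1.1000): 0.37305
T(1,0) (trapezoid, 2 panels, h=0.5500): 0.43355
T(2,0) (trapezoid, 4 panels, h=0.2750): 0.44818
T(1,1) = 0.43355 + (0.43355 − 0.37305)/3 = 0.45372
T(2,1) = 0.44818 + (0.44818 − 0.43355)/3 = 0.45306
T(2,2) = 0.45306 + (0.45306 − 0.45372)/15 = 0.45302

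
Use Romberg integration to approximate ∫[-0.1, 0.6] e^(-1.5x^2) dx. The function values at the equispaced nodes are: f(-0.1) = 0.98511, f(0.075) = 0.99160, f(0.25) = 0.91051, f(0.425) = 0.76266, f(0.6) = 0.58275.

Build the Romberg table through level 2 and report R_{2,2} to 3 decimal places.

R_{0,0} (trapezoid, 1 panel, h=0.7000): 0.54875
R_{1,0} (trapezoid, 2 panels, h=0.3500): 0.59305
R_{2,0} (trapezoid, 4 panels, h=0.1750): 0.60352
R_{1,1} = 0.59305 + (0.59305 − 0.54875)/3 = 0.60782
R_{2,1} = 0.60352 + (0.60352 − 0.59305)/3 = 0.60701
R_{2,2} = 0.60701 + (0.60701 − 0.60782)/15 = 0.60696

0.607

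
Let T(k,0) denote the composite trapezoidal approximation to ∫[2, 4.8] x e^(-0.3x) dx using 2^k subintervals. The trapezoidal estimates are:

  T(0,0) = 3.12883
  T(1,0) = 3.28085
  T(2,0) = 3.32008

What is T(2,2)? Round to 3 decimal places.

Richardson extrapolation on the trapezoidal column (denominator 4−1=3):
T(1,1) = 3.28085 + (3.28085 − 3.12883)/3 = 3.33152
T(2,1) = 3.32008 + (3.32008 − 3.28085)/3 = 3.33316
T(2,2) = (16·3.33316 − 3.33152) / 15 = 3.33327
(Column j=1 coincides with Simpson's rule on the same nodes.)

3.333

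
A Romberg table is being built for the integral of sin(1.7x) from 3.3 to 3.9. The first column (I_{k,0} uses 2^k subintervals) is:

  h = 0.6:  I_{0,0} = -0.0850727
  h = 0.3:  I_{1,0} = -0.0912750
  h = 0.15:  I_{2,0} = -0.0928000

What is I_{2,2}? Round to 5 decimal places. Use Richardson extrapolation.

Richardson extrapolation on the trapezoidal column (denominator 4−1=3):
I_{1,1} = (4·(-0.0912750) − (-0.0850727)) / 3 = -0.0933424
I_{2,1} = -0.0928000 + (-0.0928000 − (-0.0912750))/3 = -0.0933083
I_{2,2} = -0.0933083 + (-0.0933083 − (-0.0933424))/15 = -0.0933060

-0.09331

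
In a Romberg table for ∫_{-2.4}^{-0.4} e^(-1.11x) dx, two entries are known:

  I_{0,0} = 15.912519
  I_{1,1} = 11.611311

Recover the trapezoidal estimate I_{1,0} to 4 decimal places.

12.6866

From I_{1,1} = (4·I_{1,0} − I_{0,0})/3, solve for I_{1,0}:
4·I_{1,0} = 3·11.611311 + 15.912519 = 50.746452
I_{1,0} = 12.686613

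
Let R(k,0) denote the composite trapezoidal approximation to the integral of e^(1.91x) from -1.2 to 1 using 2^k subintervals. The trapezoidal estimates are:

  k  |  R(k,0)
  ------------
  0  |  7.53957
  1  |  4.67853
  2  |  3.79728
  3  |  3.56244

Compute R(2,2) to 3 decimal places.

3.489

R(1,1) = (4·4.67853 − 7.53957) / 3 = 3.72485
R(2,1) = 3.79728 + (3.79728 − 4.67853)/3 = 3.50353
R(2,2) = (16·3.50353 − 3.72485) / 15 = 3.48878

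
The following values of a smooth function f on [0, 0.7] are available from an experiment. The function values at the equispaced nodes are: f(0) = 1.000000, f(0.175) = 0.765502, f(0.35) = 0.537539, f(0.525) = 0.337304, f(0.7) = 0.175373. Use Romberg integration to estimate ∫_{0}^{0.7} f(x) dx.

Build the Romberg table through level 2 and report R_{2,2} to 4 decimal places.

0.3886

R_{0,0} (trapezoid, 1 panel, h=0.7000): 0.411381
R_{1,0} (trapezoid, 2 panels, h=0.3500): 0.393829
R_{2,0} (trapezoid, 4 panels, h=0.1750): 0.389906
R_{1,1} = 0.393829 + (0.393829 − 0.411381)/3 = 0.387978
R_{2,1} = 0.389906 + (0.389906 − 0.393829)/3 = 0.388598
R_{2,2} = 0.388598 + (0.388598 − 0.387978)/15 = 0.388639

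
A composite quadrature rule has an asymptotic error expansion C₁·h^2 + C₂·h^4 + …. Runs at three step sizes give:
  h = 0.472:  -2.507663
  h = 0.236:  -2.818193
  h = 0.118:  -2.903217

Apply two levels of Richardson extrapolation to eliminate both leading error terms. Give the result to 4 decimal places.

-2.9322

First eliminate the h^2 term (factor 2^2 = 4):
  B₁ = (4·(-2.818193) − (-2.507663))/3 = -2.921703
  B₂ = (4·(-2.903217) − (-2.818193))/3 = -2.931558
Then eliminate the h^4 term (factor 2^4 = 16):
  (16·(-2.931558) − (-2.921703))/15 = -2.932215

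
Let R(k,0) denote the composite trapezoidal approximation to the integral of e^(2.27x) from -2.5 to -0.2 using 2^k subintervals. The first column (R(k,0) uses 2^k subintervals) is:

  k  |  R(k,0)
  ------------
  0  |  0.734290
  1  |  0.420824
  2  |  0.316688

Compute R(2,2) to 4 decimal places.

Richardson extrapolation on the trapezoidal column (denominator 4−1=3):
R(1,1) = (4·0.420824 − 0.734290) / 3 = 0.316335
R(2,1) = 0.316688 + (0.316688 − 0.420824)/3 = 0.281976
R(2,2) = (16·0.281976 − 0.316335) / 15 = 0.279685
(Column j=1 coincides with Simpson's rule on the same nodes.)

0.2797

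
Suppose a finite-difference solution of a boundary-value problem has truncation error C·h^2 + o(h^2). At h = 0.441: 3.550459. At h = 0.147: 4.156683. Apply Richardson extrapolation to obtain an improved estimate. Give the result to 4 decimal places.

4.2325

The leading error scales as h^2; refining by a factor of 3 reduces it by 3^2 = 9.
Extrapolated value = (9·A(h/3) − A(h)) / (9 − 1)
= (9·4.156683 − 3.550459) / 8
= 33.859688 / 8 = 4.232461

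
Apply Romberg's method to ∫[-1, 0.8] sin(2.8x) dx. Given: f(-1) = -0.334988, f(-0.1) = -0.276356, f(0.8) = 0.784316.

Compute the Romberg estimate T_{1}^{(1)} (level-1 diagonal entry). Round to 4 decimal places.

-0.1968

T_{0}^{(0)} (trapezoid, 1 panel, h=1.8000): 0.404395
T_{1}^{(0)} (trapezoid, 2 panels, h=0.9000): -0.046523
T_{1}^{(1)} = -0.046523 + (-0.046523 − 0.404395)/3 = -0.196829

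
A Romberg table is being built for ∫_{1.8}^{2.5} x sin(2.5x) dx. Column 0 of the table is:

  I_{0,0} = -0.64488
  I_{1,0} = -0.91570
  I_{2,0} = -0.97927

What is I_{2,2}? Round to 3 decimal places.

Richardson extrapolation on the trapezoidal column (denominator 4−1=3):
I_{1,1} = (4·(-0.91570) − (-0.64488)) / 3 = -1.00597
I_{2,1} = -0.97927 + (-0.97927 − (-0.91570))/3 = -1.00046
I_{2,2} = -1.00046 + (-1.00046 − (-1.00597))/15 = -1.00009

-1.000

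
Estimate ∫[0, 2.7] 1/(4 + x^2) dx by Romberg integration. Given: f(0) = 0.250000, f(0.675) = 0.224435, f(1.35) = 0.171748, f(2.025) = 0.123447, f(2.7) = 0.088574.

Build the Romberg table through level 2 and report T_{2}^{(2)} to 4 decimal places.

0.4669

T_{0}^{(0)} (trapezoid, 1 panel, h=2.7000): 0.457075
T_{1}^{(0)} (trapezoid, 2 panels, h=1.3500): 0.460397
T_{2}^{(0)} (trapezoid, 4 panels, h=0.6750): 0.465019
T_{1}^{(1)} = 0.460397 + (0.460397 − 0.457075)/3 = 0.461504
T_{2}^{(1)} = 0.465019 + (0.465019 − 0.460397)/3 = 0.466560
T_{2}^{(2)} = 0.466560 + (0.466560 − 0.461504)/15 = 0.466897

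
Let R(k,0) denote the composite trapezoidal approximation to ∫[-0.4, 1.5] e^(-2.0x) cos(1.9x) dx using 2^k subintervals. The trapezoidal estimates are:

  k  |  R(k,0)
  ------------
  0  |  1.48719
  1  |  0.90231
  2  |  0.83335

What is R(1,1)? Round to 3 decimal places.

0.707

Richardson extrapolation on the trapezoidal column (denominator 4−1=3):
R(1,1) = (4·0.90231 − 1.48719) / 3 = 0.70735
(Column j=1 coincides with Simpson's rule on the same nodes.)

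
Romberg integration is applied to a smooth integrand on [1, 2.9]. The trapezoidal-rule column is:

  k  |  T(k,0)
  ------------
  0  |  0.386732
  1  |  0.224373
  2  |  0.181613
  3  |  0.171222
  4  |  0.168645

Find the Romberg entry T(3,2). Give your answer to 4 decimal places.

Richardson extrapolation on the trapezoidal column (denominator 4−1=3):
T(2,1) = 0.181613 + (0.181613 − 0.224373)/3 = 0.167360
T(3,1) = 0.171222 + (0.171222 − 0.181613)/3 = 0.167758
T(3,2) = (16·0.167758 − 0.167360) / 15 = 0.167785

0.1678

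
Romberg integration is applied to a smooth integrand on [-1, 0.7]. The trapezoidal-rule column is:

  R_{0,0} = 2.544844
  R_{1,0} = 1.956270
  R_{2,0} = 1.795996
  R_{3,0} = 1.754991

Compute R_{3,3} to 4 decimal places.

Richardson extrapolation on the trapezoidal column (denominator 4−1=3):
R_{1,1} = 1.956270 + (1.956270 − 2.544844)/3 = 1.760079
R_{2,1} = 1.795996 + (1.795996 − 1.956270)/3 = 1.742571
R_{3,1} = 1.754991 + (1.754991 − 1.795996)/3 = 1.741323
R_{2,2} = 1.742571 + (1.742571 − 1.760079)/15 = 1.741404
R_{3,2} = 1.741323 + (1.741323 − 1.742571)/15 = 1.741240
R_{3,3} = 1.741240 + (1.741240 − 1.741404)/63 = 1.741237

1.7412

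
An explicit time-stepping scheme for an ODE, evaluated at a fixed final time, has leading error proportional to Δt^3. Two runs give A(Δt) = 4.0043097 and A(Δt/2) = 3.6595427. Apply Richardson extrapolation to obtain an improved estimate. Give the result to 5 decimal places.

3.61029

The leading error scales as Δt^3; refining by a factor of 2 reduces it by 2^3 = 8.
Extrapolated value = (8·A(Δt/2) − A(Δt)) / (8 − 1)
= (8·3.6595427 − 4.0043097) / 7
= 25.2720319 / 7 = 3.6102903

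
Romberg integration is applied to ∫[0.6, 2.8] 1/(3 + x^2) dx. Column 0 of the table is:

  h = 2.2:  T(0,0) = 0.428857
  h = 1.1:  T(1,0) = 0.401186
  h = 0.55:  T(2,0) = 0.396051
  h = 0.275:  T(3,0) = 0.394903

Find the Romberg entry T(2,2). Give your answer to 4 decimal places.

0.3945

T(1,1) = 0.401186 + (0.401186 − 0.428857)/3 = 0.391962
T(2,1) = (4·0.396051 − 0.401186) / 3 = 0.394339
T(2,2) = 0.394339 + (0.394339 − 0.391962)/15 = 0.394497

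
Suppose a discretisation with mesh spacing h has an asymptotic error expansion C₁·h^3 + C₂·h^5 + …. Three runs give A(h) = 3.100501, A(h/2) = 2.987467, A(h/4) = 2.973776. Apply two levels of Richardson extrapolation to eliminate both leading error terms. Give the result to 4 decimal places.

2.9718

First eliminate the h^3 term (factor 2^3 = 8):
  B₁ = (8·2.987467 − 3.100501)/7 = 2.971319
  B₂ = (8·2.973776 − 2.987467)/7 = 2.971820
Then eliminate the h^5 term (factor 2^5 = 32):
  (32·2.971820 − 2.971319)/31 = 2.971836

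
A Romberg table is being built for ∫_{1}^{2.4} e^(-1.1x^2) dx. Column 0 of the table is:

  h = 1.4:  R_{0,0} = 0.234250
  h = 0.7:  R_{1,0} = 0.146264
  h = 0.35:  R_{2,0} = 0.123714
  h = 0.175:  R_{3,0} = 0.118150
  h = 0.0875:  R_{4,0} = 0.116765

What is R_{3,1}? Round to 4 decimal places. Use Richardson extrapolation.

R_{3,1} = (4·0.118150 − 0.123714) / 3 = 0.116295
(Column j=1 coincides with Simpson's rule on the same nodes.)

0.1163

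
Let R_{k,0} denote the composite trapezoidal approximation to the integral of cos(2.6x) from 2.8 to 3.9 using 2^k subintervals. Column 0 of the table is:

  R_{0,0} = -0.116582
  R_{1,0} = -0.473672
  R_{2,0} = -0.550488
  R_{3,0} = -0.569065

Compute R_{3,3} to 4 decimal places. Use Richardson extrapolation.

R_{1,1} = (4·(-0.473672) − (-0.116582)) / 3 = -0.592702
R_{2,1} = (4·(-0.550488) − (-0.473672)) / 3 = -0.576093
R_{3,1} = (4·(-0.569065) − (-0.550488)) / 3 = -0.575257
R_{2,2} = (16·(-0.576093) − (-0.592702)) / 15 = -0.574986
R_{3,2} = -0.575257 + (-0.575257 − (-0.576093))/15 = -0.575201
R_{3,3} = -0.575201 + (-0.575201 − (-0.574986))/63 = -0.575204

-0.5752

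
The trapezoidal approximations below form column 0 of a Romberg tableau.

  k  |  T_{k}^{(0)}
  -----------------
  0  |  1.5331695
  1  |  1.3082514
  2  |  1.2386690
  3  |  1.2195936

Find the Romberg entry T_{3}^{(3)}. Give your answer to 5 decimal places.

T_{1}^{(1)} = (4·1.3082514 − 1.5331695) / 3 = 1.2332787
T_{2}^{(1)} = (4·1.2386690 − 1.3082514) / 3 = 1.2154749
T_{3}^{(1)} = 1.2195936 + (1.2195936 − 1.2386690)/3 = 1.2132351
T_{2}^{(2)} = 1.2154749 + (1.2154749 − 1.2332787)/15 = 1.2142880
T_{3}^{(2)} = (16·1.2132351 − 1.2154749) / 15 = 1.2130858
T_{3}^{(3)} = 1.2130858 + (1.2130858 − 1.2142880)/63 = 1.2130667

1.21307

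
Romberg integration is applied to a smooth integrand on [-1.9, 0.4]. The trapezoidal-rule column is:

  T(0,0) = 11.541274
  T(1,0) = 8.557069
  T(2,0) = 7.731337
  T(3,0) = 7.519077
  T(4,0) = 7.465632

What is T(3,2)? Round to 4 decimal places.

Richardson extrapolation on the trapezoidal column (denominator 4−1=3):
T(2,1) = 7.731337 + (7.731337 − 8.557069)/3 = 7.456093
T(3,1) = (4·7.519077 − 7.731337) / 3 = 7.448324
T(3,2) = (16·7.448324 − 7.456093) / 15 = 7.447806

7.4478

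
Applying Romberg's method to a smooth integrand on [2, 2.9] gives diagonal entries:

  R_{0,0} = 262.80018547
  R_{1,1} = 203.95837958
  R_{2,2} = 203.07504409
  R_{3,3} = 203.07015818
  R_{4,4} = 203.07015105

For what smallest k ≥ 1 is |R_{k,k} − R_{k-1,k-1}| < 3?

k = 2

|R_{1,1} − R_{0,0}| = 58.84180589 ≥ 3
|R_{2,2} − R_{1,1}| = 0.88333549 < 3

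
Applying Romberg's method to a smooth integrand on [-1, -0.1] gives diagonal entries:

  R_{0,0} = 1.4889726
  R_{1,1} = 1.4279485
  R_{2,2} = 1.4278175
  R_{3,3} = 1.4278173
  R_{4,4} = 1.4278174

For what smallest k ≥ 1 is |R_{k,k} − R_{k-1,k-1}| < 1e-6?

|R_{1,1} − R_{0,0}| = 0.0610241 ≥ 1e-6
|R_{2,2} − R_{1,1}| = 0.0001310 ≥ 1e-6
|R_{3,3} − R_{2,2}| = 0.0000002 < 1e-6

k = 3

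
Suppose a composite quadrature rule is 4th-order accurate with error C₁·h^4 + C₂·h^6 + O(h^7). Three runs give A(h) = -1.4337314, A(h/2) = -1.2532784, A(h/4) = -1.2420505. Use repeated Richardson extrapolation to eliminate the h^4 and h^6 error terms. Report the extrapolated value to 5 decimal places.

-1.24130

First eliminate the h^4 term (factor 2^4 = 16):
  B₁ = (16·(-1.2532784) − (-1.4337314))/15 = -1.2412482
  B₂ = (16·(-1.2420505) − (-1.2532784))/15 = -1.2413020
Then eliminate the h^6 term (factor 2^6 = 64):
  (64·(-1.2413020) − (-1.2412482))/63 = -1.2413029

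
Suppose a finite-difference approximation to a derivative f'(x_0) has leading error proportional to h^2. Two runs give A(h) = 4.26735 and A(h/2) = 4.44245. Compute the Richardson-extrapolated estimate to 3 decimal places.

The leading error scales as h^2; refining by a factor of 2 reduces it by 2^2 = 4.
Extrapolated value = (4·A(h/2) − A(h)) / (4 − 1)
= (4·4.44245 − 4.26735) / 3
= 13.50245 / 3 = 4.50082

4.501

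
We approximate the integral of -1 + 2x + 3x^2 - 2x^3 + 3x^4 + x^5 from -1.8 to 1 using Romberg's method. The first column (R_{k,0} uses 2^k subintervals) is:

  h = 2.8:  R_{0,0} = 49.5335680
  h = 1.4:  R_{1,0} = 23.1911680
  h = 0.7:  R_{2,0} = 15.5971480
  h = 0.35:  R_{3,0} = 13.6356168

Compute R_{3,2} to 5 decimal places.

Richardson extrapolation on the trapezoidal column (denominator 4−1=3):
R_{2,1} = 15.5971480 + (15.5971480 − 23.1911680)/3 = 13.0658080
R_{3,1} = (4·13.6356168 − 15.5971480) / 3 = 12.9817731
R_{3,2} = 12.9817731 + (12.9817731 − 13.0658080)/15 = 12.9761708

12.97617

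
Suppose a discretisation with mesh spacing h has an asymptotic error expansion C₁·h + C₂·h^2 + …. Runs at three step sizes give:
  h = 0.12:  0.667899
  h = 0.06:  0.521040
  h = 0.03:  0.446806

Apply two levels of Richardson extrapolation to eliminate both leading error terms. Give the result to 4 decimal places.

First eliminate the h term (factor 2^1 = 2):
  B₁ = (2·0.521040 − 0.667899)/1 = 0.374181
  B₂ = (2·0.446806 − 0.521040)/1 = 0.372572
Then eliminate the h^2 term (factor 2^2 = 4):
  (4·0.372572 − 0.374181)/3 = 0.372036

0.3720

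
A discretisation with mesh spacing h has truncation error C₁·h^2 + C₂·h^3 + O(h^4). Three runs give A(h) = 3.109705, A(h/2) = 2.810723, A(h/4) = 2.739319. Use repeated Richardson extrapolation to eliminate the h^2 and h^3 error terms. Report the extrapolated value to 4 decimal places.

First eliminate the h^2 term (factor 2^2 = 4):
  B₁ = (4·2.810723 − 3.109705)/3 = 2.711062
  B₂ = (4·2.739319 − 2.810723)/3 = 2.715518
Then eliminate the h^3 term (factor 2^3 = 8):
  (8·2.715518 − 2.711062)/7 = 2.716155

2.7162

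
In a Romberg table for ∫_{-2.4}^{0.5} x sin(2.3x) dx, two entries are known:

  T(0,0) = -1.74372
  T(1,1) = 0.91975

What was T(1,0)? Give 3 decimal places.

0.254

From T(1,1) = (4·T(1,0) − T(0,0))/3, solve for T(1,0):
4·T(1,0) = 3·0.91975 + (-1.74372) = 1.01553
T(1,0) = 0.25388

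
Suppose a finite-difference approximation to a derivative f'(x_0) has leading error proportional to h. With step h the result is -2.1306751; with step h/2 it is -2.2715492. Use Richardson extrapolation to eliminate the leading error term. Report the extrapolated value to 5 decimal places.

Extrapolated value = (2·A(h/2) − A(h)) / (2 − 1)
= (2·(-2.2715492) − (-2.1306751)) / 1
= -2.4124233 / 1 = -2.4124233

-2.41242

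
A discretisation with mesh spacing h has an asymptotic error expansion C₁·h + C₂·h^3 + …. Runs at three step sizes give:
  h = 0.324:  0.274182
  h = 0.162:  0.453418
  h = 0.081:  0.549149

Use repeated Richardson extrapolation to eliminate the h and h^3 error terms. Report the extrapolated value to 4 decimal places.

First eliminate the h term (factor 2^1 = 2):
  B₁ = (2·0.453418 − 0.274182)/1 = 0.632654
  B₂ = (2·0.549149 − 0.453418)/1 = 0.644880
Then eliminate the h^3 term (factor 2^3 = 8):
  (8·0.644880 − 0.632654)/7 = 0.646627

0.6466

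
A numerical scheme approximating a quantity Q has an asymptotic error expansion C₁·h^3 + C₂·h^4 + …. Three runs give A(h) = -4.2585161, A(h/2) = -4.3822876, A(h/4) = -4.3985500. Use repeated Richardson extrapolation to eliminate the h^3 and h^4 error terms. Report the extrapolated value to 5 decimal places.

-4.40093

First eliminate the h^3 term (factor 2^3 = 8):
  B₁ = (8·(-4.3822876) − (-4.2585161))/7 = -4.3999692
  B₂ = (8·(-4.3985500) − (-4.3822876))/7 = -4.4008732
Then eliminate the h^4 term (factor 2^4 = 16):
  (16·(-4.4008732) − (-4.3999692))/15 = -4.4009335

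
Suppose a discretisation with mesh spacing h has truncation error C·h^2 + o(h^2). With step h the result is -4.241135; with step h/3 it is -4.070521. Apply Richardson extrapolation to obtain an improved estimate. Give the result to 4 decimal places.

The leading error scales as h^2; refining by a factor of 3 reduces it by 3^2 = 9.
Extrapolated value = (9·A(h/3) − A(h)) / (9 − 1)
= (9·(-4.070521) − (-4.241135)) / 8
= -32.393554 / 8 = -4.049194

-4.0492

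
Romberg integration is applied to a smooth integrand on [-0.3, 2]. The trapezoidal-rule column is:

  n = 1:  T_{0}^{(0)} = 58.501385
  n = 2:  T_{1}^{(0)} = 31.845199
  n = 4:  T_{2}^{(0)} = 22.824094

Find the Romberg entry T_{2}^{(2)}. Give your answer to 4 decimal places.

T_{1}^{(1)} = 31.845199 + (31.845199 − 58.501385)/3 = 22.959804
T_{2}^{(1)} = 22.824094 + (22.824094 − 31.845199)/3 = 19.817059
T_{2}^{(2)} = 19.817059 + (19.817059 − 22.959804)/15 = 19.607543
(Column j=1 coincides with Simpson's rule on the same nodes.)

19.6075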